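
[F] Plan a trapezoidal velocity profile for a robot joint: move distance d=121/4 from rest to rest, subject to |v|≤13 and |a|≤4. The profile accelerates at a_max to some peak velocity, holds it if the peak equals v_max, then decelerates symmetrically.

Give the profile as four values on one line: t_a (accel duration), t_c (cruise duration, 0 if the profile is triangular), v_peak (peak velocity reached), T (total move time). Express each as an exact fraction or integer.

t_a=11/4 t_c=0 v_peak=11 T=11/2

(v_max)²/a_max = 13²/4 = 169/4
121/4 < 169/4 ⇒ no cruise
v_peak = √(121/4·4) = √121 = 11
t_a = 11/4; t_c = 0
T = 2·11/4 = 11/2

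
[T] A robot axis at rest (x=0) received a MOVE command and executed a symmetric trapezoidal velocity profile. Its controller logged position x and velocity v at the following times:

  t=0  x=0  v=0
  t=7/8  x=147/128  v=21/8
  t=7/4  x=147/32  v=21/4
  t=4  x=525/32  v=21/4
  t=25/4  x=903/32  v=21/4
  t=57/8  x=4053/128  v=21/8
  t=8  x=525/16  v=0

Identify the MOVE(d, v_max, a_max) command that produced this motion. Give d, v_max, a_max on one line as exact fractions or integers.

d=525/16 v_max=21/4 a_max=3

final state: t=8, x=525/16, v=0 → d = 525/16
a_max = (21/8−0)/(7/8−0) = 3
max v = 21/4 over t∈[7/4,25/4] → v_max = 21/4
check: 21/4·(7/4+9/2) = 525/16 ✓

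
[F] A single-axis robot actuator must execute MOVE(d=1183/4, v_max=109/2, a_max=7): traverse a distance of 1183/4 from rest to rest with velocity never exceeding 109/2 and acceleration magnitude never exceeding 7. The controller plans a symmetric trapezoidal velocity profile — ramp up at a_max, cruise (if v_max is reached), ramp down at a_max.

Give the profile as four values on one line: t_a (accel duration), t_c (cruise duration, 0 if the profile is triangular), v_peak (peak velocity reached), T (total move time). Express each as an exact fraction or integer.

v_max²/a_max = (109/2)²/7 = 11881/28
1183/4 < 11881/28 ⇒ no cruise
v_peak = √(1183/4·7) = √(8281/4) = 91/2
t_a = (91/2)/7 = 13/2; t_c = 0
T = 2·13/2 = 13

t_a=13/2 t_c=0 v_peak=91/2 T=13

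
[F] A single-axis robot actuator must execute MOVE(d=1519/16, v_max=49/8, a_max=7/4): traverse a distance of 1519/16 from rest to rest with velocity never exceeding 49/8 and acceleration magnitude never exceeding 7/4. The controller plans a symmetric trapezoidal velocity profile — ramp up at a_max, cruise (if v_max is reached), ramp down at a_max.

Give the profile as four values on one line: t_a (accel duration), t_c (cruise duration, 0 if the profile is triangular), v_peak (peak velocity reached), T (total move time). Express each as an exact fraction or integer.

vₘ²/aₘ = (49/8)²/(7/4) = 343/16
1519/16 ≥ 343/16 ⇒ cruise phase
t_a = (49/8)/(7/4) = 7/2; v_peak = 49/8
d_cruise = 1519/16 − 343/16 = 147/2; t_c = (147/2)/(49/8) = 12
T = 2·7/2 + 12 = 19

t_a=7/2 t_c=12 v_peak=49/8 T=19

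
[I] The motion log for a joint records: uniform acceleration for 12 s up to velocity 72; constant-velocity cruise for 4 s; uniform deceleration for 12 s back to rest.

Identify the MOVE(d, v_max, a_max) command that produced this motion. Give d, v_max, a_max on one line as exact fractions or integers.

a_max = 72/12 = 6
d_a = ½·72·12 = 432; d_c = 72·4 = 288
d = 2·432 + 288 = 1152
t_c = 4 > 0 ⇒ limit active, v_max = 72

d=1152 v_max=72 a_max=6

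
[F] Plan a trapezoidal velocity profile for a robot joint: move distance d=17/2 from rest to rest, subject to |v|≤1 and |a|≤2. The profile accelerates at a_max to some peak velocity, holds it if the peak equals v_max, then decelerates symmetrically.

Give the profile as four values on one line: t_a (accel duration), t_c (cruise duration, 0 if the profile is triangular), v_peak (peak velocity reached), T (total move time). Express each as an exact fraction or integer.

t_a=1/2 t_c=8 v_peak=1 T=9

v_max²/a_max = 1²/2 = 1/2
17/2 ≥ 1/2 so v_max reached
t_a = 1/2; v_peak = 1
d_cruise = 17/2 − 1/2 = 8; t_c = 8/1 = 8
T = 2·1/2 + 8 = 9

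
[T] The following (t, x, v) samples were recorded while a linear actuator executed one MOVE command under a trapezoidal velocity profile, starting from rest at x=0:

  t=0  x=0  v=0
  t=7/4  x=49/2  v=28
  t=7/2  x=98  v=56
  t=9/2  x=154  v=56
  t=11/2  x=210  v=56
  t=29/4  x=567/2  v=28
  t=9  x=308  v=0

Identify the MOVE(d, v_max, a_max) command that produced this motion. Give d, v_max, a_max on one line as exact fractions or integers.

final state: t=9, x=308, v=0 → d = 308
a_max = (28−0)/(7/4−0) = 16
max v = 56 over t∈[7/2,11/2] → v_max = 56
check: 56·(7/2+2) = 308 ✓

d=308 v_max=56 a_max=16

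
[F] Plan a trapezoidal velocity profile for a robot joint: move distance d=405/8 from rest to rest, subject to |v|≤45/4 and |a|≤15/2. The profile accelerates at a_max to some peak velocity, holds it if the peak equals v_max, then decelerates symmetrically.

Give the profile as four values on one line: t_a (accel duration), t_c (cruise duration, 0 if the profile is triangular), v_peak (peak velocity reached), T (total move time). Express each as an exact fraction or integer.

t_a=3/2 t_c=3 v_peak=45/4 T=6

v_max²/a_max = (45/4)²/(15/2) = 135/8
405/8 ≥ 135/8 → trapezoidal
t_a = (45/4)/(15/2) = 3/2; v_peak = 45/4
d_cruise = 405/8 − 135/8 = 135/4; t_c = (135/4)/(45/4) = 3
T = 2·3/2 + 3 = 6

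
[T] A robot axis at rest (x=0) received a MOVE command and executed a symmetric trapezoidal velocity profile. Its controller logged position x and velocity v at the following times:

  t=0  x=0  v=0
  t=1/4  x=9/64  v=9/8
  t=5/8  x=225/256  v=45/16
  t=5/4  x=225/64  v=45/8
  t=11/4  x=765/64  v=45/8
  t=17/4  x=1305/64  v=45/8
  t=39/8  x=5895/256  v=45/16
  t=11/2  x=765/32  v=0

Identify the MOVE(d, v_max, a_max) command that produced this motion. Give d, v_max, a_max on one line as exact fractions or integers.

d=765/32 v_max=45/8 a_max=9/2

final state: t=11/2, x=765/32, v=0 → d = 765/32
a_max = (9/8−0)/(1/4−0) = 9/2
max v = 45/8 over t∈[5/4,17/4] → v_max = 45/8
check: 45/8·(5/4+3) = 765/32 ✓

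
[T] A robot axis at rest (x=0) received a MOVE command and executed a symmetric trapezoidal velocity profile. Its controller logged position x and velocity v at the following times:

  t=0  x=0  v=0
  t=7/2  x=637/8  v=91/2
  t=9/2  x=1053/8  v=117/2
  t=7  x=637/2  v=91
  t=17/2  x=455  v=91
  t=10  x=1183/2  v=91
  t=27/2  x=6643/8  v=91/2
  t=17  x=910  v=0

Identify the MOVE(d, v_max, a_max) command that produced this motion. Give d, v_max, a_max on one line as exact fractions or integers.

final state: t=17, x=910, v=0 → d = 910
a_max = (91/2−0)/(7/2−0) = 13
max v = 91 over t∈[7,10] → v_max = 91
check: 91·(7+3) = 910 ✓

d=910 v_max=91 a_max=13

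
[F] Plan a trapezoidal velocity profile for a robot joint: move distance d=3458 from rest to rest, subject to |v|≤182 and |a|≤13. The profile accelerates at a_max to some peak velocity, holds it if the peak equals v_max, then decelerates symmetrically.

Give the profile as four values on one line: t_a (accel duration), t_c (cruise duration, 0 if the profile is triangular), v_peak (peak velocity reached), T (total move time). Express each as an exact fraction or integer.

v_max²/a_max = 182²/13 = 2548
3458 ≥ 2548 so v_max reached
t_a = 182/13 = 14; v_peak = 182
d_cruise = 3458 − 2548 = 910; t_c = 910/182 = 5
T = 2·14 + 5 = 33

t_a=14 t_c=5 v_peak=182 T=33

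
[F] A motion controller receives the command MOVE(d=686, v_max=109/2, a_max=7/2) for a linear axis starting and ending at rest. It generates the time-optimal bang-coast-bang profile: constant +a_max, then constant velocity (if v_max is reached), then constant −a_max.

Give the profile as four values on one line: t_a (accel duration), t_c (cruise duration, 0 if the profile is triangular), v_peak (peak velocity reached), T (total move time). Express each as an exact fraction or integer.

t_a=14 t_c=0 v_peak=49 T=28

v_max²/a_max = (109/2)²/(7/2) = 11881/14
686 < 11881/14 → triangular
v_peak = √(686·7/2) = √2401 = 49
t_a = 49/(7/2) = 14; t_c = 0
T = 2·14 = 28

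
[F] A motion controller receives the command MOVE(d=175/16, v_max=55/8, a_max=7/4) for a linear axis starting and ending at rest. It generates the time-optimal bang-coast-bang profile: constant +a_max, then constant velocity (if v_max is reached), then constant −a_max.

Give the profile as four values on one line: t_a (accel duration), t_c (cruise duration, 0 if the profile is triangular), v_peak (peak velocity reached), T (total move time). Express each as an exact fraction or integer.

(v_max)²/a_max = (55/8)²/(7/4) = 3025/112
175/16 < 3025/112 → triangular
v_peak = √(175/16·7/4) = √(1225/64) = 35/8
t_a = (35/8)/(7/4) = 5/2; t_c = 0
T = 2·5/2 = 5

t_a=5/2 t_c=0 v_peak=35/8 T=5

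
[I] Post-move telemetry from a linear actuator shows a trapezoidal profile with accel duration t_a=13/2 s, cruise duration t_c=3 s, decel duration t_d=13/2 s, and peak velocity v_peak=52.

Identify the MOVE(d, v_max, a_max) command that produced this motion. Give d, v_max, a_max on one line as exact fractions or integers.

d=494 v_max=52 a_max=8

a_max = 52/(13/2) = 8
d_a = ½·52·13/2 = 169; d_c = 52·3 = 156
d = 2·169 + 156 = 494
t_c = 3 > 0 ⇒ limit active, v_max = 52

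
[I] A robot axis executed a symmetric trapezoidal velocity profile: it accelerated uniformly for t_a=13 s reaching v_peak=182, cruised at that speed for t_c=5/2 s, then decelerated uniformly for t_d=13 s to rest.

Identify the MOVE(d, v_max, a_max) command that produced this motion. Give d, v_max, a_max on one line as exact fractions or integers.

d=2821 v_max=182 a_max=14

a_max = 182/13 = 14
d_a = ½·182·13 = 1183; d_c = 182·5/2 = 455
d = 2·1183 + 455 = 2821
t_c = 5/2 > 0 so v_max = 182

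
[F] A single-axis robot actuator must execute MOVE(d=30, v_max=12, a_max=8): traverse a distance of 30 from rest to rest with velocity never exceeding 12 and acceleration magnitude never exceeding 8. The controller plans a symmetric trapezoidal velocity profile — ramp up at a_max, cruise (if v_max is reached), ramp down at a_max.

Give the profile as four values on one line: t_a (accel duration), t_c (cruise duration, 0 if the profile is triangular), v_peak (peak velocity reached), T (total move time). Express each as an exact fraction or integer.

v_max²/a_max = 12²/8 = 18
30 ≥ 18 ⇒ cruise phase
t_a = 12/8 = 3/2; v_peak = 12
d_cruise = 30 − 18 = 12; t_c = 12/12 = 1
T = 2·3/2 + 1 = 4

t_a=3/2 t_c=1 v_peak=12 T=4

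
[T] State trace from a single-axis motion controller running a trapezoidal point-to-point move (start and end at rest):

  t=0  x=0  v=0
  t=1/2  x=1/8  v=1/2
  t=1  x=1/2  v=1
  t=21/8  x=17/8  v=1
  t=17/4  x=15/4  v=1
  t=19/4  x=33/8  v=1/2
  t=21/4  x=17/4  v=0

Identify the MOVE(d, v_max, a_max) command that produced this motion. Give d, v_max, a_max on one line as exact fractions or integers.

d=17/4 v_max=1 a_max=1

final state: t=21/4, x=17/4, v=0 → d = 17/4
a_max = (1/2−0)/(1/2−0) = 1
max v = 1 over t∈[1,17/4] → v_max = 1
check: 1·(1+13/4) = 17/4 ✓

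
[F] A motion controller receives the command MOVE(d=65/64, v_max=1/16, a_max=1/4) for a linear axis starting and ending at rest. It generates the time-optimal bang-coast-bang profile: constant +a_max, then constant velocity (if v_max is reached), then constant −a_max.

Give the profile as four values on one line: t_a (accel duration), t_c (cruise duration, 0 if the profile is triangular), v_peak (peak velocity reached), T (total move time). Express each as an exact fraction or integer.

t_a=1/4 t_c=16 v_peak=1/16 T=33/2

vₘ²/aₘ = (1/16)²/(1/4) = 1/64
65/64 ≥ 1/64 → trapezoidal
t_a = (1/16)/(1/4) = 1/4; v_peak = 1/16
d_cruise = 65/64 − 1/64 = 1; t_c = 1/(1/16) = 16
T = 2·1/4 + 16 = 33/2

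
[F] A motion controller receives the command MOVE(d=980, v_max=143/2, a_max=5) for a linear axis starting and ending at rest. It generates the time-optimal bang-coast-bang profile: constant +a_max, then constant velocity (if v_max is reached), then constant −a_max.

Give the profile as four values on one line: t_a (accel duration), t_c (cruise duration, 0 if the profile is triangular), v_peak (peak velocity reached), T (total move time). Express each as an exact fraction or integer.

t_a=14 t_c=0 v_peak=70 T=28

v_max²/a_max = (143/2)²/5 = 20449/20
980 < 20449/20 ⇒ no cruise
v_peak = √(980·5) = √4900 = 70
t_a = 70/5 = 14; t_c = 0
T = 2·14 = 28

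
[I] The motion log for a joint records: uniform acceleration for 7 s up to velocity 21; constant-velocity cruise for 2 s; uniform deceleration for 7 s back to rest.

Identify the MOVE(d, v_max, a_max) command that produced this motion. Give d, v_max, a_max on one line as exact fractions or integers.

d=189 v_max=21 a_max=3

a_max = 21/7 = 3
d_a = ½·21·7 = 147/2; d_c = 21·2 = 42
d = 2·147/2 + 42 = 189
t_c = 2 > 0 so v_max = 21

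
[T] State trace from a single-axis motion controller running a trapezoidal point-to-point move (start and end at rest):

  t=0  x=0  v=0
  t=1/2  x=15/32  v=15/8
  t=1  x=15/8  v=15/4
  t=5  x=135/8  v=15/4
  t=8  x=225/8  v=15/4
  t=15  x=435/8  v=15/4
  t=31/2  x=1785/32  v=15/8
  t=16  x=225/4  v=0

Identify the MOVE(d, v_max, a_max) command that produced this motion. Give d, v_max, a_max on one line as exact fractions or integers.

final state: t=16, x=225/4, v=0 → d = 225/4
a_max = (15/8−0)/(1/2−0) = 15/4
max v = 15/4 over t∈[1,15] → v_max = 15/4
check: 15/4·(1+14) = 225/4 ✓

d=225/4 v_max=15/4 a_max=15/4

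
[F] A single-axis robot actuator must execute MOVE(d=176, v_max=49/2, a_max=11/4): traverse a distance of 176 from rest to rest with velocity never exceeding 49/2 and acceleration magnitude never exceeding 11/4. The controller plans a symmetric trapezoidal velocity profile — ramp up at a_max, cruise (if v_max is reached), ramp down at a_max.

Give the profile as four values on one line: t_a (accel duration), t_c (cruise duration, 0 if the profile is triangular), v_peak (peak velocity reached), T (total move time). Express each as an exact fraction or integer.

t_a=8 t_c=0 v_peak=22 T=16

v_max²/a_max = (49/2)²/(11/4) = 2401/11
176 < 2401/11 so t_c = 0
v_peak = √(176·11/4) = √484 = 22
t_a = 22/(11/4) = 8; t_c = 0
T = 2·8 = 16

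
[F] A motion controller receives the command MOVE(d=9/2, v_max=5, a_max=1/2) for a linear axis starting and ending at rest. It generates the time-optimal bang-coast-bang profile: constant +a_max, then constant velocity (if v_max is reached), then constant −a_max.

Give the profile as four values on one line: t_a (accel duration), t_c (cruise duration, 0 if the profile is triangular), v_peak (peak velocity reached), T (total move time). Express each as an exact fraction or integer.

t_a=3 t_c=0 v_peak=3/2 T=6

(v_max)²/a_max = 5²/(1/2) = 50
9/2 < 50 so t_c = 0
v_peak = √(9/2·1/2) = √(9/4) = 3/2
t_a = (3/2)/(1/2) = 3; t_c = 0
T = 2·3 = 6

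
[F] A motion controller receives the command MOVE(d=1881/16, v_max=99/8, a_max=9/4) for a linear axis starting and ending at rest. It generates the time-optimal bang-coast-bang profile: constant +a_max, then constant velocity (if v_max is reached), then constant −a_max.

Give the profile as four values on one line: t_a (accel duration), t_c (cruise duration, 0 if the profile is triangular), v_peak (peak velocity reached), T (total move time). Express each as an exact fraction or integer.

v_max²/a_max = (99/8)²/(9/4) = 1089/16
1881/16 ≥ 1089/16 ⇒ cruise phase
t_a = (99/8)/(9/4) = 11/2; v_peak = 99/8
d_cruise = 1881/16 − 1089/16 = 99/2; t_c = (99/2)/(99/8) = 4
T = 2·11/2 + 4 = 15

t_a=11/2 t_c=4 v_peak=99/8 T=15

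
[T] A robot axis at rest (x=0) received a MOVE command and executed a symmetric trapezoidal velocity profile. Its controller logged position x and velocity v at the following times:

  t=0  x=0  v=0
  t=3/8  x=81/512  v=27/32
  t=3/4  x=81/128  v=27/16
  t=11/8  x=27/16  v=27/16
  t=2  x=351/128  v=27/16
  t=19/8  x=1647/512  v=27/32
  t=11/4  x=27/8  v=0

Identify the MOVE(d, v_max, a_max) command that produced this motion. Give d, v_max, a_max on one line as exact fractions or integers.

final state: t=11/4, x=27/8, v=0 → d = 27/8
a_max = (27/32−0)/(3/8−0) = 9/4
max v = 27/16 over t∈[3/4,2] → v_max = 27/16
check: 27/16·(3/4+5/4) = 27/8 ✓

d=27/8 v_max=27/16 a_max=9/4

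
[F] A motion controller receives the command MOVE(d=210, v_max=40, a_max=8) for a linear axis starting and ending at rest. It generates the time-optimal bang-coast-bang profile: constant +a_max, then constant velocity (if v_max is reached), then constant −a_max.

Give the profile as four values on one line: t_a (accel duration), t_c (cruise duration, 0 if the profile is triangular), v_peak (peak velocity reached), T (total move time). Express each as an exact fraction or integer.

vₘ²/aₘ = 40²/8 = 200
210 ≥ 200 → trapezoidal
t_a = 40/8 = 5; v_peak = 40
d_cruise = 210 − 200 = 10; t_c = 10/40 = 1/4
T = 2·5 + 1/4 = 41/4

t_a=5 t_c=1/4 v_peak=40 T=41/4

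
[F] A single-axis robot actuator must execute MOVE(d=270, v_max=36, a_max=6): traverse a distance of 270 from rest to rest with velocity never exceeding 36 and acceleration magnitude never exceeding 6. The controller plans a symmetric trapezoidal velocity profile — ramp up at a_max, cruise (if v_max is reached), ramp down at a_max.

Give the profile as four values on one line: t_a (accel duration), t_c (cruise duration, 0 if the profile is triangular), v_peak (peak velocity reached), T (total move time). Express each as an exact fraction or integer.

v_max²/a_max = 36²/6 = 216
270 ≥ 216 → trapezoidal
t_a = 36/6 = 6; v_peak = 36
d_cruise = 270 − 216 = 54; t_c = 54/36 = 3/2
T = 2·6 + 3/2 = 27/2

t_a=6 t_c=3/2 v_peak=36 T=27/2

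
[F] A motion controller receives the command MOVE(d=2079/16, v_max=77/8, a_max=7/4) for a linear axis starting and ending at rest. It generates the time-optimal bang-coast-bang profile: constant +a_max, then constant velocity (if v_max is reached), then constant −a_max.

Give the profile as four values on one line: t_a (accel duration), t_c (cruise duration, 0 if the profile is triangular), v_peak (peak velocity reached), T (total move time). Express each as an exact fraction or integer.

(v_max)²/a_max = (77/8)²/(7/4) = 847/16
2079/16 ≥ 847/16 ⇒ cruise phase
t_a = (77/8)/(7/4) = 11/2; v_peak = 77/8
d_cruise = 2079/16 − 847/16 = 77; t_c = 77/(77/8) = 8
T = 2·11/2 + 8 = 19

t_a=11/2 t_c=8 v_peak=77/8 T=19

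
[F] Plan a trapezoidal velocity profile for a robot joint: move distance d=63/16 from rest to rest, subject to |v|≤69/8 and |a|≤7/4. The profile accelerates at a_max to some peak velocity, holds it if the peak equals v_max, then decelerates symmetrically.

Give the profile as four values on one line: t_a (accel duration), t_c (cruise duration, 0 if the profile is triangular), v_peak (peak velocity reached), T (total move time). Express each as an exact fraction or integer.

t_a=3/2 t_c=0 v_peak=21/8 T=3

(v_max)²/a_max = (69/8)²/(7/4) = 4761/112
63/16 < 4761/112 so t_c = 0
v_peak = √(63/16·7/4) = √(441/64) = 21/8
t_a = (21/8)/(7/4) = 3/2; t_c = 0
T = 2·3/2 = 3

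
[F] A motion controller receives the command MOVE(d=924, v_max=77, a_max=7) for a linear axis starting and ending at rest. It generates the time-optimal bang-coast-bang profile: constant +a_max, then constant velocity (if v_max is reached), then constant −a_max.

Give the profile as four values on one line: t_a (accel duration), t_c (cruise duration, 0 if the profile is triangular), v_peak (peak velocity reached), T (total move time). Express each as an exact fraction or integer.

(v_max)²/a_max = 77²/7 = 847
924 ≥ 847 → trapezoidal
t_a = 77/7 = 11; v_peak = 77
d_cruise = 924 − 847 = 77; t_c = 77/77 = 1
T = 2·11 + 1 = 23

t_a=11 t_c=1 v_peak=77 T=23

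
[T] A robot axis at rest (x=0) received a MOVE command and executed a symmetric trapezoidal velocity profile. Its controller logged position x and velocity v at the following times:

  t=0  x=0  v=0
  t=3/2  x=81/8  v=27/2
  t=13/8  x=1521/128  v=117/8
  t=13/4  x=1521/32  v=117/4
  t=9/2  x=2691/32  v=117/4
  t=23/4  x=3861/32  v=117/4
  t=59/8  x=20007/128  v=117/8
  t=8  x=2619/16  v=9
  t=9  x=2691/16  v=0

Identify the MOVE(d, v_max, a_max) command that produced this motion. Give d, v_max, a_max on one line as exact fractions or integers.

final state: t=9, x=2691/16, v=0 → d = 2691/16
a_max = (27/2−0)/(3/2−0) = 9
max v = 117/4 over t∈[13/4,23/4] → v_max = 117/4
check: 117/4·(13/4+5/2) = 2691/16 ✓

d=2691/16 v_max=117/4 a_max=9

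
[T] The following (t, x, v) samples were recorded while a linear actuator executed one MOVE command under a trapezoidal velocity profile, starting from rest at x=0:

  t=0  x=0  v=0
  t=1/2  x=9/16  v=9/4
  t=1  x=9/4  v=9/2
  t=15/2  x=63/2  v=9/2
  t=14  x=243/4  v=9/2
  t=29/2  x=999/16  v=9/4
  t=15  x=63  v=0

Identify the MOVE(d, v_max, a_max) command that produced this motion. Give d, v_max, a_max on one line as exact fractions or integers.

d=63 v_max=9/2 a_max=9/2

final state: t=15, x=63, v=0 → d = 63
a_max = (9/4−0)/(1/2−0) = 9/2
max v = 9/2 over t∈[1,14] → v_max = 9/2
check: 9/2·(1+13) = 63 ✓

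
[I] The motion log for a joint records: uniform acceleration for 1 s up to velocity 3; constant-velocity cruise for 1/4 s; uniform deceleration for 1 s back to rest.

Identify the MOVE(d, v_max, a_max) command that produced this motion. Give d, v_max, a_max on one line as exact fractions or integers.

d=15/4 v_max=3 a_max=3

a_max = 3/1 = 3
d_a = ½·3·1 = 3/2; d_c = 3·1/4 = 3/4
d = 2·3/2 + 3/4 = 15/4
t_c = 1/4 > 0 ⇒ limit active, v_max = 3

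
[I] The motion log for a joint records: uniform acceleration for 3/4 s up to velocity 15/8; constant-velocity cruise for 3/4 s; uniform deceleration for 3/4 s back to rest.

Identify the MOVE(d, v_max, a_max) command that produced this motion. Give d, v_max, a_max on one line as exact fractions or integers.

d=45/16 v_max=15/8 a_max=5/2

a_max = (15/8)/(3/4) = 5/2
d_a = ½·15/8·3/4 = 45/64; d_c = 15/8·3/4 = 45/32
d = 2·45/64 + 45/32 = 45/16
t_c = 3/4 > 0 so v_max = 15/8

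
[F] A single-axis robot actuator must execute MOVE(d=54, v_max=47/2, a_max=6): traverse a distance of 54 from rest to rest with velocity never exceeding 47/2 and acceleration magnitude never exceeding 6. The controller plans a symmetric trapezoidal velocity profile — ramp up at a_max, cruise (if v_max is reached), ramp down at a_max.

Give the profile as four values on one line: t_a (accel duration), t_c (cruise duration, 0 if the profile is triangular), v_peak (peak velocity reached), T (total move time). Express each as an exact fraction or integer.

(v_max)²/a_max = (47/2)²/6 = 2209/24
54 < 2209/24 so t_c = 0
v_peak = √(54·6) = √324 = 18
t_a = 18/6 = 3; t_c = 0
T = 2·3 = 6

t_a=3 t_c=0 v_peak=18 T=6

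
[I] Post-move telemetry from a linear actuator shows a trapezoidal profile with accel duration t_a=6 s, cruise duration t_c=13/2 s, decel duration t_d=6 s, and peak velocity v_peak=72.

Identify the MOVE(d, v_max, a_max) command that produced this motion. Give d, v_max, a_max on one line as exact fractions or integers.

d=900 v_max=72 a_max=12

a_max = 72/6 = 12
d_a = ½·72·6 = 216; d_c = 72·13/2 = 468
d = 2·216 + 468 = 900
t_c = 13/2 > 0 → v_max = v_peak = 72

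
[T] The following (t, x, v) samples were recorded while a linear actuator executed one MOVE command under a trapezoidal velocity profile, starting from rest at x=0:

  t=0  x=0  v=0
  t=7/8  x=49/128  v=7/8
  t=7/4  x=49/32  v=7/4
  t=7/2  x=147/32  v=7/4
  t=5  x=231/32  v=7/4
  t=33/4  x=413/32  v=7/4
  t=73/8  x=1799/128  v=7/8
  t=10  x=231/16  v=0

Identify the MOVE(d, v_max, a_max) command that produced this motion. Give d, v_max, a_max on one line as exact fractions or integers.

d=231/16 v_max=7/4 a_max=1

final state: t=10, x=231/16, v=0 → d = 231/16
a_max = (7/8−0)/(7/8−0) = 1
max v = 7/4 over t∈[7/4,33/4] → v_max = 7/4
check: 7/4·(7/4+13/2) = 231/16 ✓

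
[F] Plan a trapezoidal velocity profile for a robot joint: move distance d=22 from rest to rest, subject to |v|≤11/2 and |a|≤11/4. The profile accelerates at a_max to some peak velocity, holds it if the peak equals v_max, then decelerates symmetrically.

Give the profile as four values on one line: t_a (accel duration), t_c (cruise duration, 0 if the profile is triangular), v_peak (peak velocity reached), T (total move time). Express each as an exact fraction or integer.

t_a=2 t_c=2 v_peak=11/2 T=6

v_max²/a_max = (11/2)²/(11/4) = 11
22 ≥ 11 ⇒ cruise phase
t_a = (11/2)/(11/4) = 2; v_peak = 11/2
d_cruise = 22 − 11 = 11; t_c = 11/(11/2) = 2
T = 2·2 + 2 = 6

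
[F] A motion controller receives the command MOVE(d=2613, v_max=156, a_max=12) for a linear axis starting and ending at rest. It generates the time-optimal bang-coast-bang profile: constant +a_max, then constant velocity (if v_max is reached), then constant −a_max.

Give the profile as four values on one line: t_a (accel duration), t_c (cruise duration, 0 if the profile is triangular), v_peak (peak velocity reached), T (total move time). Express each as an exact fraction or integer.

t_a=13 t_c=15/4 v_peak=156 T=119/4

v_max²/a_max = 156²/12 = 2028
2613 ≥ 2028 so v_max reached
t_a = 156/12 = 13; v_peak = 156
d_cruise = 2613 − 2028 = 585; t_c = 585/156 = 15/4
T = 2·13 + 15/4 = 119/4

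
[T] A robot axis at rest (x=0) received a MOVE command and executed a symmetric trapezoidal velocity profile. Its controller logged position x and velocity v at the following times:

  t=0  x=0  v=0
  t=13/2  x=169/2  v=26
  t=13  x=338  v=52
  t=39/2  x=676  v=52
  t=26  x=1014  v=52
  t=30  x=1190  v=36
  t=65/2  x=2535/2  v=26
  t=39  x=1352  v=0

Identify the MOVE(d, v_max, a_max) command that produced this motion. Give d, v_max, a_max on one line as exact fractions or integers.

d=1352 v_max=52 a_max=4

final state: t=39, x=1352, v=0 → d = 1352
a_max = (26−0)/(13/2−0) = 4
max v = 52 over t∈[13,26] → v_max = 52
check: 52·(13+13) = 1352 ✓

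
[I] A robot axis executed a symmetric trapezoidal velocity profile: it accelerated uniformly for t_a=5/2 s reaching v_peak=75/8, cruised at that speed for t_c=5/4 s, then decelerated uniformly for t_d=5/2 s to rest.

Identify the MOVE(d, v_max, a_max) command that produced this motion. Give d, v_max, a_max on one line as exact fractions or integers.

d=1125/32 v_max=75/8 a_max=15/4

a_max = (75/8)/(5/2) = 15/4
d_a = ½·75/8·5/2 = 375/32; d_c = 75/8·5/4 = 375/32
d = 2·375/32 + 375/32 = 1125/32
t_c = 5/4 > 0 ⇒ limit active, v_max = 75/8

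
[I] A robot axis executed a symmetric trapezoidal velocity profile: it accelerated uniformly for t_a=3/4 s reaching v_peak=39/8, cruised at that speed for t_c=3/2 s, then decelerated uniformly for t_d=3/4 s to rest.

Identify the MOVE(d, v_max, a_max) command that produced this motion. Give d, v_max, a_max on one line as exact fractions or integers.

a_max = (39/8)/(3/4) = 13/2
d_a = ½·39/8·3/4 = 117/64; d_c = 39/8·3/2 = 117/16
d = 2·117/64 + 117/16 = 351/32
t_c = 3/2 > 0 ⇒ limit active, v_max = 39/8

d=351/32 v_max=39/8 a_max=13/2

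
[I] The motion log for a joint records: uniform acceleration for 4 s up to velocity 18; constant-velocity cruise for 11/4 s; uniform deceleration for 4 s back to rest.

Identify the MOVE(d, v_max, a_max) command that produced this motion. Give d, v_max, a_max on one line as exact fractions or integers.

a_max = 18/4 = 9/2
d_a = ½·18·4 = 36; d_c = 18·11/4 = 99/2
d = 2·36 + 99/2 = 243/2
t_c = 11/4 > 0 → v_max = v_peak = 18

d=243/2 v_max=18 a_max=9/2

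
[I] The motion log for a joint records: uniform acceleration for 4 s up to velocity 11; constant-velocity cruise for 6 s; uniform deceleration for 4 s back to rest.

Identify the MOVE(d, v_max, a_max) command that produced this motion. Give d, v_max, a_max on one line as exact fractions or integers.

a_max = 11/4
d_a = ½·11·4 = 22; d_c = 11·6 = 66
d = 2·22 + 66 = 110
t_c = 6 > 0 ⇒ limit active, v_max = 11

d=110 v_max=11 a_max=11/4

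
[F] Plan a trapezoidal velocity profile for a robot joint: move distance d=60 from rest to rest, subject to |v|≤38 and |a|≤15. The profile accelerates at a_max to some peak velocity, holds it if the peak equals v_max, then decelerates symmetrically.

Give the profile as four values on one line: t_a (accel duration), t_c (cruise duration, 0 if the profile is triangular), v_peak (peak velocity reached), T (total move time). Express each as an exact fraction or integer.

v_max²/a_max = 38²/15 = 1444/15
60 < 1444/15 ⇒ no cruise
v_peak = √(60·15) = √900 = 30
t_a = 30/15 = 2; t_c = 0
T = 2·2 = 4

t_a=2 t_c=0 v_peak=30 T=4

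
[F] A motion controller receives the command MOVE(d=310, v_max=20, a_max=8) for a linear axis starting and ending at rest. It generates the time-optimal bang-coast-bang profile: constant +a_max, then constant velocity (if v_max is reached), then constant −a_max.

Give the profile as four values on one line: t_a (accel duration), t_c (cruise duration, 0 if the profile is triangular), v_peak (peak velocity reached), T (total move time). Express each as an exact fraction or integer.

vₘ²/aₘ = 20²/8 = 50
310 ≥ 50 → trapezoidal
t_a = 20/8 = 5/2; v_peak = 20
d_cruise = 310 − 50 = 260; t_c = 260/20 = 13
T = 2·5/2 + 13 = 18

t_a=5/2 t_c=13 v_peak=20 T=18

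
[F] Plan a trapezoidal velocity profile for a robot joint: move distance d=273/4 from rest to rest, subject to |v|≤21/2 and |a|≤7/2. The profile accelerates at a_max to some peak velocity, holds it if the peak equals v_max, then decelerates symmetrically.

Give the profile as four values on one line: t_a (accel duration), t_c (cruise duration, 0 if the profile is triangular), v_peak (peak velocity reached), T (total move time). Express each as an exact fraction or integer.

v_max²/a_max = (21/2)²/(7/2) = 63/2
273/4 ≥ 63/2 ⇒ cruise phase
t_a = (21/2)/(7/2) = 3; v_peak = 21/2
d_cruise = 273/4 − 63/2 = 147/4; t_c = (147/4)/(21/2) = 7/2
T = 2·3 + 7/2 = 19/2

t_a=3 t_c=7/2 v_peak=21/2 T=19/2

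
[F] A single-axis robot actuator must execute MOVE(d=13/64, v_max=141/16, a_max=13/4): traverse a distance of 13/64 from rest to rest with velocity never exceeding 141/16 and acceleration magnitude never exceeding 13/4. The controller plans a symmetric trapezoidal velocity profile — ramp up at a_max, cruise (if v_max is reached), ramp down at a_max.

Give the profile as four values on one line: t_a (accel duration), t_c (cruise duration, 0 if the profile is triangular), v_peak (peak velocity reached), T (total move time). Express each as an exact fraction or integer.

t_a=1/4 t_c=0 v_peak=13/16 T=1/2

v_max²/a_max = (141/16)²/(13/4) = 19881/832
13/64 < 19881/832 → triangular
v_peak = √(13/64·13/4) = √(169/256) = 13/16
t_a = (13/16)/(13/4) = 1/4; t_c = 0
T = 2·1/4 = 1/2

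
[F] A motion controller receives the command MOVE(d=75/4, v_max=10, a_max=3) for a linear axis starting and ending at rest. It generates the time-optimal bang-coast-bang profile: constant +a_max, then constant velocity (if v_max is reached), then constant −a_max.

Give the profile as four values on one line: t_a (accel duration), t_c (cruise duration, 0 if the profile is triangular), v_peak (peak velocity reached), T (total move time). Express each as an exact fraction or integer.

t_a=5/2 t_c=0 v_peak=15/2 T=5

(v_max)²/a_max = 10²/3 = 100/3
75/4 < 100/3 so t_c = 0
v_peak = √(75/4·3) = √(225/4) = 15/2
t_a = (15/2)/3 = 5/2; t_c = 0
T = 2·5/2 = 5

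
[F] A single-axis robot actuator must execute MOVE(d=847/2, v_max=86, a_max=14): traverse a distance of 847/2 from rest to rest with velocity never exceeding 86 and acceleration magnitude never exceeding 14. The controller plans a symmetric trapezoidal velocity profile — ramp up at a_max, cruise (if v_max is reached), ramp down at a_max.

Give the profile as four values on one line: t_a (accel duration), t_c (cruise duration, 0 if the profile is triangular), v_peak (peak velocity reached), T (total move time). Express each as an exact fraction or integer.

t_a=11/2 t_c=0 v_peak=77 T=11

v_max²/a_max = 86²/14 = 3698/7
847/2 < 3698/7 → triangular
v_peak = √(847/2·14) = √5929 = 77
t_a = 77/14 = 11/2; t_c = 0
T = 2·11/2 = 11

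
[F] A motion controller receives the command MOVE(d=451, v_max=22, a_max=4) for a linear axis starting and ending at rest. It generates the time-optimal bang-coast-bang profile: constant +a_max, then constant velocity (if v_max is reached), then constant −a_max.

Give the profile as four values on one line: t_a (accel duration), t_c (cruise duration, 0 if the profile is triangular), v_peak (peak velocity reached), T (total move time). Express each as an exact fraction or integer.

v_max²/a_max = 22²/4 = 121
451 ≥ 121 ⇒ cruise phase
t_a = 22/4 = 11/2; v_peak = 22
d_cruise = 451 − 121 = 330; t_c = 330/22 = 15
T = 2·11/2 + 15 = 26

t_a=11/2 t_c=15 v_peak=22 T=26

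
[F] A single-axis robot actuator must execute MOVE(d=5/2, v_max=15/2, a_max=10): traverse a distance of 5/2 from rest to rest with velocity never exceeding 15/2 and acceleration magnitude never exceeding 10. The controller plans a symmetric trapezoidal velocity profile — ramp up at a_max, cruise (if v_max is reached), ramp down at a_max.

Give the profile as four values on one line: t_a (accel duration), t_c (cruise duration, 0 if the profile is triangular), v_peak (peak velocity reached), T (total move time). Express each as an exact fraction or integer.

(v_max)²/a_max = (15/2)²/10 = 45/8
5/2 < 45/8 ⇒ no cruise
v_peak = √(5/2·10) = √25 = 5
t_a = 5/10 = 1/2; t_c = 0
T = 2·1/2 = 1

t_a=1/2 t_c=0 v_peak=5 T=1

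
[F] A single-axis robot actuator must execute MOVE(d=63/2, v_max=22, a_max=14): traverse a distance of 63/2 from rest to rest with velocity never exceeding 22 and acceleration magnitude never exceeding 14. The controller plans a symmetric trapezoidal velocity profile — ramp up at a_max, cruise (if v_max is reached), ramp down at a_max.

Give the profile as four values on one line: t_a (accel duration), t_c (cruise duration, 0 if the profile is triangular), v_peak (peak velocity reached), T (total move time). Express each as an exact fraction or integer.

t_a=3/2 t_c=0 v_peak=21 T=3

v_max²/a_max = 22²/14 = 242/7
63/2 < 242/7 so t_c = 0
v_peak = √(63/2·14) = √441 = 21
t_a = 21/14 = 3/2; t_c = 0
T = 2·3/2 = 3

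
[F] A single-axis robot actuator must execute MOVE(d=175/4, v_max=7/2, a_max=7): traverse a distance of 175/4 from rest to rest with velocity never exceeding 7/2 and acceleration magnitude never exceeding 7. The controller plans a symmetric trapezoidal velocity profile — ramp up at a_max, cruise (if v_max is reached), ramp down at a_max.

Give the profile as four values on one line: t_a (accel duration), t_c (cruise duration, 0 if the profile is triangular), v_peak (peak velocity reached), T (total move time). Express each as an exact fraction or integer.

v_max²/a_max = (7/2)²/7 = 7/4
175/4 ≥ 7/4 so v_max reached
t_a = (7/2)/7 = 1/2; v_peak = 7/2
d_cruise = 175/4 − 7/4 = 42; t_c = 42/(7/2) = 12
T = 2·1/2 + 12 = 13

t_a=1/2 t_c=12 v_peak=7/2 T=13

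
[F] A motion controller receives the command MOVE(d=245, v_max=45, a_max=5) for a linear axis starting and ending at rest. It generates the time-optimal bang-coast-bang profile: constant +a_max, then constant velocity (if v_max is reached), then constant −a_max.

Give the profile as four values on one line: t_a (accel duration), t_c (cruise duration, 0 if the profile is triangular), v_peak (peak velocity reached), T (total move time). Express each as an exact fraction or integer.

t_a=7 t_c=0 v_peak=35 T=14

vₘ²/aₘ = 45²/5 = 405
245 < 405 → triangular
v_peak = √(245·5) = √1225 = 35
t_a = 35/5 = 7; t_c = 0
T = 2·7 = 14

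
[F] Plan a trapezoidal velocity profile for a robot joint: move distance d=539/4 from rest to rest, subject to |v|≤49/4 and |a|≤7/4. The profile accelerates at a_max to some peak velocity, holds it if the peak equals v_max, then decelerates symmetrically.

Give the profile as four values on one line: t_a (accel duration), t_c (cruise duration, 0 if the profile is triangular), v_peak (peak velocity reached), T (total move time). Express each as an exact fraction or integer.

t_a=7 t_c=4 v_peak=49/4 T=18

v_max²/a_max = (49/4)²/(7/4) = 343/4
539/4 ≥ 343/4 ⇒ cruise phase
t_a = (49/4)/(7/4) = 7; v_peak = 49/4
d_cruise = 539/4 − 343/4 = 49; t_c = 49/(49/4) = 4
T = 2·7 + 4 = 18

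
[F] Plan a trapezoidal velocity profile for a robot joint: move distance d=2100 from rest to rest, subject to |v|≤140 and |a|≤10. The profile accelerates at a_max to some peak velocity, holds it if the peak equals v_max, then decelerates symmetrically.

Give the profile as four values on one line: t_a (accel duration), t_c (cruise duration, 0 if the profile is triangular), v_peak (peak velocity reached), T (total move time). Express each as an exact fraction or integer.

(v_max)²/a_max = 140²/10 = 1960
2100 ≥ 1960 ⇒ cruise phase
t_a = 140/10 = 14; v_peak = 140
d_cruise = 2100 − 1960 = 140; t_c = 140/140 = 1
T = 2·14 + 1 = 29

t_a=14 t_c=1 v_peak=140 T=29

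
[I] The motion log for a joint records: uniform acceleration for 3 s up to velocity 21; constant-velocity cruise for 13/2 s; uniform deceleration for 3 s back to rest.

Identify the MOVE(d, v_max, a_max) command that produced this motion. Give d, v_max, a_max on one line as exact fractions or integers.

a_max = 21/3 = 7
d_a = ½·21·3 = 63/2; d_c = 21·13/2 = 273/2
d = 2·63/2 + 273/2 = 399/2
t_c = 13/2 > 0 → v_max = v_peak = 21

d=399/2 v_max=21 a_max=7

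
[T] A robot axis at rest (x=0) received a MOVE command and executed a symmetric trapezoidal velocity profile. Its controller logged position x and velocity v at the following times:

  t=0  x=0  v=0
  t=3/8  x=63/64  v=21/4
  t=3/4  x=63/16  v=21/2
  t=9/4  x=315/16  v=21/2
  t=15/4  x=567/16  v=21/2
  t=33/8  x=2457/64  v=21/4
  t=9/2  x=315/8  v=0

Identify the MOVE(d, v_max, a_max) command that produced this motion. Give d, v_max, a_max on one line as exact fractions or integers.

d=315/8 v_max=21/2 a_max=14

final state: t=9/2, x=315/8, v=0 → d = 315/8
a_max = (21/4−0)/(3/8−0) = 14
max v = 21/2 over t∈[3/4,15/4] → v_max = 21/2
check: 21/2·(3/4+3) = 315/8 ✓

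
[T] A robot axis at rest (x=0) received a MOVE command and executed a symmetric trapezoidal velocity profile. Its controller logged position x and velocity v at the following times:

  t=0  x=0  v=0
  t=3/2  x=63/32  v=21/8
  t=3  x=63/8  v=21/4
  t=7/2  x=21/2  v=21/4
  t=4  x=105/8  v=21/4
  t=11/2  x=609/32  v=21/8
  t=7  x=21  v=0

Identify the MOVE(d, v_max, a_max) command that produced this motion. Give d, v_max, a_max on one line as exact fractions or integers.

final state: t=7, x=21, v=0 → d = 21
a_max = (21/8−0)/(3/2−0) = 7/4
max v = 21/4 over t∈[3,4] → v_max = 21/4
check: 21/4·(3+1) = 21 ✓

d=21 v_max=21/4 a_max=7/4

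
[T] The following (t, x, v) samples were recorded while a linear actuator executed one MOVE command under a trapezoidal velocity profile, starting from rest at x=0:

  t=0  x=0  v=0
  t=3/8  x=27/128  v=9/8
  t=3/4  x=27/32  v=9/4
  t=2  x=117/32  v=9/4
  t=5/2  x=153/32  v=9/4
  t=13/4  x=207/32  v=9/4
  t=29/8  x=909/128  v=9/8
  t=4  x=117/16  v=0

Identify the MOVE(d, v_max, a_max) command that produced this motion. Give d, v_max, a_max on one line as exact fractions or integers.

final state: t=4, x=117/16, v=0 → d = 117/16
a_max = (9/8−0)/(3/8−0) = 3
max v = 9/4 over t∈[3/4,13/4] → v_max = 9/4
check: 9/4·(3/4+5/2) = 117/16 ✓

d=117/16 v_max=9/4 a_max=3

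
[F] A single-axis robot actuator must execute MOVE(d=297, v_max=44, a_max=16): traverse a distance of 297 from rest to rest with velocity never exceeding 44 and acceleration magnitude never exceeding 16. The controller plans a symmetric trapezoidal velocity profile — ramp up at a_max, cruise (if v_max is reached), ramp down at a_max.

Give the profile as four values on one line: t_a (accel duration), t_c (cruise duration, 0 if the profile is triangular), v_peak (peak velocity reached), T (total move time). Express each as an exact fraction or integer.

t_a=11/4 t_c=4 v_peak=44 T=19/2

vₘ²/aₘ = 44²/16 = 121
297 ≥ 121 → trapezoidal
t_a = 44/16 = 11/4; v_peak = 44
d_cruise = 297 − 121 = 176; t_c = 176/44 = 4
T = 2·11/4 + 4 = 19/2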